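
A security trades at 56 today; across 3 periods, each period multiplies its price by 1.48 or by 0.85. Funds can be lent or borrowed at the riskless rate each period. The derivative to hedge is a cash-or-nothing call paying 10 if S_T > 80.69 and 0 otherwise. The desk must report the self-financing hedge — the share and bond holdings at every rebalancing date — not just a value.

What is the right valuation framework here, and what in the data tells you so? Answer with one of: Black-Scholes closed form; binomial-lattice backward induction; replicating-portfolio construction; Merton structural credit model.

Key observation: what is demanded is not a single number but the (Δ, B) position at each node of the 1.48/0.85 tree starting at 56; constructing those positions is the replicating-portfolio method.

framework: replicating-portfolio construction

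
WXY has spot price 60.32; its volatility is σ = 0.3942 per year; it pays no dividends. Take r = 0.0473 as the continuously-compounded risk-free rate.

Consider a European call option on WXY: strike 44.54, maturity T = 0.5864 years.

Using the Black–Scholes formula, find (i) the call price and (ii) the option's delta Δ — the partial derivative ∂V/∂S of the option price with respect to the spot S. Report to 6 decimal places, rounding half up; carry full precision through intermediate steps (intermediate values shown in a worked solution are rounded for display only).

σ√T = 0.3942·√0.5864 = 0.301866
d₁ = (ln(S/K) + (r+σ²/2)T) / (σ√T) = (ln(60.32/44.54) + (0.0473+0.3942²/2)·0.5864) / 0.301866 = (0.303276 + 0.073298) / 0.301866 = 1.247490
d₂ = d₁ − σ√T = 1.247490 − 0.301866 = 0.945624
e^{−rT} = 0.972644
N(d₁) = 0.893891,  N(d₂) = 0.827830
Call price V = S·N(d₁) − K·e^{−rT}·N(d₂) = 53.919505 − 35.862898 = 18.056607
Δ = N(d₁) = 0.893891

price = 18.056607
Δ = 0.893891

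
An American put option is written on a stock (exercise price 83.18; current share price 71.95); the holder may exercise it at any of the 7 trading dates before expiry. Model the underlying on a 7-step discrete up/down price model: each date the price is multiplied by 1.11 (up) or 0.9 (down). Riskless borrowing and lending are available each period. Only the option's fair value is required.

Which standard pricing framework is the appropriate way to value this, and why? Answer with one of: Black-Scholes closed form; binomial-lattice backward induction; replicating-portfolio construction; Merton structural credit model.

framework: binomial-lattice backward induction

Key observation: the defining feature is the embedded early-exercise option across 7 discrete dates on the spot-71.95 tree; pricing the strike-83.18 put means working backward with an exercise test at every node.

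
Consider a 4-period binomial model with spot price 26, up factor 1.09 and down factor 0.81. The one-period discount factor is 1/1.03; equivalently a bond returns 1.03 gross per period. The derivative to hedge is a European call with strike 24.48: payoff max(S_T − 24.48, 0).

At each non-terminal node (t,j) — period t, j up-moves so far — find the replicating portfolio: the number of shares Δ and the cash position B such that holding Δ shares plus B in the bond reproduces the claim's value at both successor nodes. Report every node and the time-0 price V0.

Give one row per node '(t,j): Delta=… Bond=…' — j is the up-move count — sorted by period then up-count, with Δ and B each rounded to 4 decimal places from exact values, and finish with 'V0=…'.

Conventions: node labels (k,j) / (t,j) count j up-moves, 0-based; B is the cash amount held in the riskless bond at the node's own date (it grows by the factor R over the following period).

(0,0): Delta=0.7142 Bond=-13.3994
(1,0): Delta=0.2756 Bond=-4.5652
(1,1): Delta=0.8031 Bond=-16.3204
(2,0): Delta=0.0000 Bond=0.0000
(2,1): Delta=0.3315 Bond=-5.9846
(2,2): Delta=0.8987 Bond=-19.7623
(3,0): Delta=0.0000 Bond=0.0000
(3,1): Delta=0.0000 Bond=0.0000
(3,2): Delta=0.3987 Bond=-7.8453
(3,3): Delta=1.0000 Bond=-23.7670
V0=5.1701

Since d<R<u, set p* = (R−d)/(u−d) = 0.7857; price each node as the discounted p*-expectation of its children.
Expiry values: V(4,0)=0.0000, V(4,1)=0.0000, V(4,2)=0.0000, V(4,3)=2.7933, V(4,4)=12.2211
(3,0): S=13.8175. Δ = (V_up−V_dn)/(S_up−S_dn) = (0.0000−0.0000)/(15.0610−11.1921) = 0.0000. V = [p*·0.0000 + (1−p*)·0.0000]/1.03 = 0.0000. B = V − Δ·S = 0.0000.
(3,1): S=18.5939. Δ = (V_up−V_dn)/(S_up−S_dn) = (0.0000−0.0000)/(20.2673−15.0610) = 0.0000. V = [p*·0.0000 + (1−p*)·0.0000]/1.03 = 0.0000. B = V − Δ·S = 0.0000.
(3,2): S=25.0214. Δ = (V_up−V_dn)/(S_up−S_dn) = (2.7933−0.0000)/(27.2733−20.2673) = 0.3987. V = [p*·2.7933 + (1−p*)·0.0000]/1.03 = 2.1308. B = V − Δ·S = -7.8453.
(3,3): S=33.6708. Δ = (V_up−V_dn)/(S_up−S_dn) = (12.2211−2.7933)/(36.7011−27.2733) = 1.0000. V = [p*·12.2211 + (1−p*)·2.7933]/1.03 = 9.9038. B = V − Δ·S = -23.7670.
(2,0): S=17.0586. Δ = (V_up−V_dn)/(S_up−S_dn) = (0.0000−0.0000)/(18.5939−13.8175) = 0.0000. V = [p*·0.0000 + (1−p*)·0.0000]/1.03 = 0.0000. B = V − Δ·S = 0.0000.
(2,1): S=22.9554. Δ = (V_up−V_dn)/(S_up−S_dn) = (2.1308−0.0000)/(25.0214−18.5939) = 0.3315. V = [p*·2.1308 + (1−p*)·0.0000]/1.03 = 1.6255. B = V − Δ·S = -5.9846.
(2,2): S=30.8906. Δ = (V_up−V_dn)/(S_up−S_dn) = (9.9038−2.1308)/(33.6708−25.0214) = 0.8987. V = [p*·9.9038 + (1−p*)·2.1308]/1.03 = 7.9982. B = V − Δ·S = -19.7623.
(1,0): S=21.0600. Δ = (V_up−V_dn)/(S_up−S_dn) = (1.6255−0.0000)/(22.9554−17.0586) = 0.2756. V = [p*·1.6255 + (1−p*)·0.0000]/1.03 = 1.2399. B = V − Δ·S = -4.5652.
(1,1): S=28.3400. Δ = (V_up−V_dn)/(S_up−S_dn) = (7.9982−1.6255)/(30.8906−22.9554) = 0.8031. V = [p*·7.9982 + (1−p*)·1.6255]/1.03 = 6.4394. B = V − Δ·S = -16.3204.
(0,0): S=26.0000. Δ = (V_up−V_dn)/(S_up−S_dn) = (6.4394−1.2399)/(28.3400−21.0600) = 0.7142. V = [p*·6.4394 + (1−p*)·1.2399]/1.03 = 5.1701. B = V − Δ·S = -13.3994.
Sanity check at the root: Δ(0,0)·S0 + B(0,0) reproduces V0 = 5.1701.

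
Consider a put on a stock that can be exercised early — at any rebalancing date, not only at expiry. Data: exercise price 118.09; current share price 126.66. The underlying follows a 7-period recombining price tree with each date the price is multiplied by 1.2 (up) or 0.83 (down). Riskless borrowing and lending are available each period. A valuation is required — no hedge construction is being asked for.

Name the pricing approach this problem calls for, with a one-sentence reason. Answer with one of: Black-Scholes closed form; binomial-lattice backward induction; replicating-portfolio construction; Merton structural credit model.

Key observation: the exercise right at every one of the 7 steps is what matters: each node needs max(118.09 − S, continuation), which only the stepwise tree valuation starting from spot 126.66 delivers.

framework: binomial-lattice backward induction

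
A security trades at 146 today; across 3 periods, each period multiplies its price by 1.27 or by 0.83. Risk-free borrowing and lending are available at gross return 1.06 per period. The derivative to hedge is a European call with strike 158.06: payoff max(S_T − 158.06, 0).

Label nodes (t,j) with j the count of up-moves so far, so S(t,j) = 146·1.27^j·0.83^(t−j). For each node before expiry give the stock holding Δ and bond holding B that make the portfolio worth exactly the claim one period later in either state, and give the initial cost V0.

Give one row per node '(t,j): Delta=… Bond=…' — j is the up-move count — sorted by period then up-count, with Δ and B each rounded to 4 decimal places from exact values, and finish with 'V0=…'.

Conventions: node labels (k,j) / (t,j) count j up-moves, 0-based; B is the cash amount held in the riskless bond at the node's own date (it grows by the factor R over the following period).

(0,0): Delta=0.6507 Bond=-65.8117
(1,0): Delta=0.3458 Bond=-32.8139
(1,1): Delta=0.8326 Bond=-103.4941
(2,0): Delta=0.0000 Bond=0.0000
(2,1): Delta=0.5522 Bond=-66.5410
(2,2): Delta=1.0000 Bond=-149.1132
V0=29.1924

Arbitrage-free pricing uses the up-move probability p* = (R−d)/(u−d) = 0.5227, discounting each step at R = 1.06.
Payoffs at expiry: V(3,0)=0.0000, V(3,1)=0.0000, V(3,2)=37.3912, V(3,3)=141.0039
(2,0): S=100.5794. Δ = (V_up−V_dn)/(S_up−S_dn) = (0.0000−0.0000)/(127.7358−83.4809) = 0.0000. V = [p*·0.0000 + (1−p*)·0.0000]/1.06 = 0.0000. B = V − Δ·S = 0.0000.
(2,1): S=153.8986. Δ = (V_up−V_dn)/(S_up−S_dn) = (37.3912−0.0000)/(195.4512−127.7358) = 0.5522. V = [p*·37.3912 + (1−p*)·0.0000]/1.06 = 18.4391. B = V − Δ·S = -66.5410.
(2,2): S=235.4834. Δ = (V_up−V_dn)/(S_up−S_dn) = (141.0039−37.3912)/(299.0639−195.4512) = 1.0000. V = [p*·141.0039 + (1−p*)·37.3912]/1.06 = 86.3702. B = V − Δ·S = -149.1132.
(1,0): S=121.1800. Δ = (V_up−V_dn)/(S_up−S_dn) = (18.4391−0.0000)/(153.8986−100.5794) = 0.3458. V = [p*·18.4391 + (1−p*)·0.0000]/1.06 = 9.0930. B = V − Δ·S = -32.8139.
(1,1): S=185.4200. Δ = (V_up−V_dn)/(S_up−S_dn) = (86.3702−18.4391)/(235.4834−153.8986) = 0.8326. V = [p*·86.3702 + (1−p*)·18.4391]/1.06 = 50.8948. B = V − Δ·S = -103.4941.
(0,0): S=146.0000. Δ = (V_up−V_dn)/(S_up−S_dn) = (50.8948−9.0930)/(185.4200−121.1800) = 0.6507. V = [p*·50.8948 + (1−p*)·9.0930]/1.06 = 29.1924. B = V − Δ·S = -65.8117.
As a check, the time-0 holding Δ(0,0)·S0 + B(0,0) comes to 29.1924 — exactly V0.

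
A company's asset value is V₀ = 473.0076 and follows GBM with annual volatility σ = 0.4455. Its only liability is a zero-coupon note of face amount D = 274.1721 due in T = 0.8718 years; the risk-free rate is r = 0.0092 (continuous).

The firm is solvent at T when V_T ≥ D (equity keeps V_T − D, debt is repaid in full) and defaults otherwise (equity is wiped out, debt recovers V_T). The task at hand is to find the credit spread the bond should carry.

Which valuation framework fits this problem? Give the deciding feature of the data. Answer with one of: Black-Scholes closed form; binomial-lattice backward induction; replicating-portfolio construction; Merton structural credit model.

Key observation: a levered firm with one bullet debt due at 0.8718 years is the canonical structural-credit setup: equity is a call on the firm's assets struck at the face value.

framework: Merton structural credit model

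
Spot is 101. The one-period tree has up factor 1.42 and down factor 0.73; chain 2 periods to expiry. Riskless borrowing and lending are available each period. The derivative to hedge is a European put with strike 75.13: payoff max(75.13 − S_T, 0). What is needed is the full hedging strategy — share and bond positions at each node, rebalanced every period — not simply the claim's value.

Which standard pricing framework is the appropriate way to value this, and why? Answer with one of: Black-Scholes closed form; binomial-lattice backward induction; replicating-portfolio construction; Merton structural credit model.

Key observation: since the answer must list Δ and B at each node of the 1.42/0.73 lattice on 101, the replicating-portfolio method — solving the two-state system at every node — is the one that applies.

framework: replicating-portfolio construction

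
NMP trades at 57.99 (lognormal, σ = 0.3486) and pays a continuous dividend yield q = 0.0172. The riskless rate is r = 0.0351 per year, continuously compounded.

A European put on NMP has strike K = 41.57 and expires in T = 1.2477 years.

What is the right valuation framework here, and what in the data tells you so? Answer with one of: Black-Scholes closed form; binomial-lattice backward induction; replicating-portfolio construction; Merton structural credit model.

framework: Black-Scholes closed form

Key observation: a European claim on NMP (strike 41.57) — a lognormal (GBM) underlying with constant rate and volatility — has an exact closed-form value; no lattice or capital structure is involved.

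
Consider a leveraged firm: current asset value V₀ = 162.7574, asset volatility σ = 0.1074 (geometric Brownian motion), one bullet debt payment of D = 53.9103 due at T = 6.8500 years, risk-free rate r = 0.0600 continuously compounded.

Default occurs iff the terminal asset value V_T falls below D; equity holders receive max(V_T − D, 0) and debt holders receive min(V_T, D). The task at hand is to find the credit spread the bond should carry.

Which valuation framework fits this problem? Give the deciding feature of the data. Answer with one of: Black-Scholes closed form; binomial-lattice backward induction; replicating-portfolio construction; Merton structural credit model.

framework: Merton structural credit model

Key observation: a levered firm with one bullet debt due at 6.8500 years is the canonical structural-credit setup: equity is a call on the firm's assets struck at the face value.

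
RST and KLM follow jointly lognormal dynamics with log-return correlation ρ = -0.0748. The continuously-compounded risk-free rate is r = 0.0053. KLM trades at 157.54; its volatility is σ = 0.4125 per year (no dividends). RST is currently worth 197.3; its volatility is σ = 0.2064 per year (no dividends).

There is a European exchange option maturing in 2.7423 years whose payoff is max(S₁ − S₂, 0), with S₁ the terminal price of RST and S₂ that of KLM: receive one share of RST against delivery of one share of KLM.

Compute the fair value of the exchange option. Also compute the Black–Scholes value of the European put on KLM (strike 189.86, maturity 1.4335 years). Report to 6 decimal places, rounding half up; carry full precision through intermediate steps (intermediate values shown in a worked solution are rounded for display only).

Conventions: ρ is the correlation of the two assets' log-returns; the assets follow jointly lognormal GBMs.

exchange price = 76.222341
price(KLM put K=189.86) = 51.321784

σ_eff = √(σ₁² + σ₂² − 2ρσ₁σ₂) = √(0.2064² + 0.4125² − 2·-0.0748·0.2064·0.4125) = 0.474862
d₁ = (ln(S₁/S₂) + (q₂ − q₁ + σ_eff²/2)T) / (σ_eff√T) = (ln(197.3/157.54) + (0.0 − 0.0 + 0.112747)·2.7423) / 0.786367 = 0.679368
d₂ = d₁ − σ_eff√T = 0.679368 − 0.786367 = -0.106999
N(d₁) = 0.751548,  N(d₂) = 0.457395
V = S₁·e^{−q₁T}·N(d₁) − S₂·e^{−q₂T}·N(d₂) = 148.280345 − 72.058003 = 76.222341
[vanilla: KLM put K=189.86]
σ√T = 0.4125·√1.4335 = 0.493882
d₁ = (ln(S/K) + (r+σ²/2)T) / (σ√T) = (ln(157.54/189.86) + (0.0053+0.4125²/2)·1.4335) / 0.493882 = (-0.186608 + 0.129557) / 0.493882 = -0.115515
d₂ = d₁ − σ√T = -0.115515 − 0.493882 = -0.609396
e^{−rT} = 0.992431
N(−d₁) = 0.545981,  N(−d₂) = 0.728869
price = K·e^{−rT}·N(−d₂) − S·N(−d₁) = 137.335689 − 86.013905 = 51.321784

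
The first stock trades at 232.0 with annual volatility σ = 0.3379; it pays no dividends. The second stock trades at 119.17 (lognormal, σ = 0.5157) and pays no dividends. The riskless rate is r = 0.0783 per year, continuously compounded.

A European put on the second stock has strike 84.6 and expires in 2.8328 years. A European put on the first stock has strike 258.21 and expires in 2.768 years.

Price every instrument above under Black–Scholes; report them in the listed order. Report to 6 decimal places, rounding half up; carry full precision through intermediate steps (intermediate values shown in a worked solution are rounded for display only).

[the second stock put K=84.6]
σ√T = 0.5157·√2.8328 = 0.867971
d₁ = (ln(S/K) + (r+σ²/2)T) / (σ√T) = (ln(119.17/84.6) + (0.0783+0.5157²/2)·2.8328) / 0.867971 = (0.342617 + 0.598495) / 0.867971 = 1.084267
d₂ = d₁ − σ√T = 1.084267 − 0.867971 = 0.216296
e^{−rT} = 0.801069
N(−d₁) = 0.139123,  N(−d₂) = 0.414379
price = K·e^{−rT}·N(−d₂) − S·N(−d₁) = 28.082618 − 16.579326 = 11.503291
[the first stock put K=258.21]
σ√T = 0.3379·√2.768 = 0.562175
d₁ = (ln(S/K) + (r+σ²/2)T) / (σ√T) = (ln(232.0/258.21) + (0.0783+0.3379²/2)·2.768) / 0.562175 = (-0.107036 + 0.374755) / 0.562175 = 0.476220
d₂ = d₁ − σ√T = 0.476220 − 0.562175 = -0.085955
e^{−rT} = 0.805144
N(−d₁) = 0.316959,  N(−d₂) = 0.534249
price = K·e^{−rT}·N(−d₂) − S·N(−d₁) = 111.068286 − 73.534460 = 37.533826

price(the second stock put K=84.6) = 11.503291
price(the first stock put K=258.21) = 37.533826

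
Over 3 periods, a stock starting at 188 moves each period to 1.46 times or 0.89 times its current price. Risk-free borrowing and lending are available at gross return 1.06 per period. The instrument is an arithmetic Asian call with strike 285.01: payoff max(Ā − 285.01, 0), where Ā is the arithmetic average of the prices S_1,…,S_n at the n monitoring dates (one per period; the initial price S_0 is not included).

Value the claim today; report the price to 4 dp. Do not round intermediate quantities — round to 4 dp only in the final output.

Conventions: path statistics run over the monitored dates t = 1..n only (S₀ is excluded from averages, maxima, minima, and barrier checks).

price = 6.4550

Risk-neutral up-probability p* = (R−d)/(u−d) = (1.06−0.89)/(1.46−0.89) = 0.2982; the claim prices as the p*-weighted sum of path payoffs discounted by R^3.
Enumerate all 2^3 = 8 price paths (U = up ×1.46, D = down ×0.89); each path with k up-moves has probability p*^k·(1−p*)^(3−k).
DDD: Ā=149.5897, payoff=0.0000, prob=0.345585
UDD: Ā=245.3943, payoff=0.0000, prob=0.146874
DUD: Ā=209.6743, payoff=0.0000, prob=0.146874
UUD: Ā=343.9600, payoff=58.9500, prob=0.062421
DDU: Ā=177.8835, payoff=0.0000, prob=0.146874
UDU: Ā=291.8088, payoff=6.7988, prob=0.062421
DUU: Ā=256.0888, payoff=0.0000, prob=0.062421
UUU: Ā=420.1008, payoff=135.0908, prob=0.026529
Price = Σ prob·payoff / R^3 = 7.687969 / 1.191016 = 6.4550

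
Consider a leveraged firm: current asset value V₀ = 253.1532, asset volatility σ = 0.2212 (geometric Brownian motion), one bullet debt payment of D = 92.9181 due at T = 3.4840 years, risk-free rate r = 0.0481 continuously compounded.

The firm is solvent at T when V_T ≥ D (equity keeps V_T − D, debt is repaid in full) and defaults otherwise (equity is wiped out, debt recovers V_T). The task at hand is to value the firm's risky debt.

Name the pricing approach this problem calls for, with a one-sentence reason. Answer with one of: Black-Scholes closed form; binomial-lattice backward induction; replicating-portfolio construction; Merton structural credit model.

framework: Merton structural credit model

Key observation: the data describe a firm's assets (V₀ = 253.1532, GBM) and a single zero-coupon debt of face 92.9181, so credit quantities follow from equity-as-call in the structural model.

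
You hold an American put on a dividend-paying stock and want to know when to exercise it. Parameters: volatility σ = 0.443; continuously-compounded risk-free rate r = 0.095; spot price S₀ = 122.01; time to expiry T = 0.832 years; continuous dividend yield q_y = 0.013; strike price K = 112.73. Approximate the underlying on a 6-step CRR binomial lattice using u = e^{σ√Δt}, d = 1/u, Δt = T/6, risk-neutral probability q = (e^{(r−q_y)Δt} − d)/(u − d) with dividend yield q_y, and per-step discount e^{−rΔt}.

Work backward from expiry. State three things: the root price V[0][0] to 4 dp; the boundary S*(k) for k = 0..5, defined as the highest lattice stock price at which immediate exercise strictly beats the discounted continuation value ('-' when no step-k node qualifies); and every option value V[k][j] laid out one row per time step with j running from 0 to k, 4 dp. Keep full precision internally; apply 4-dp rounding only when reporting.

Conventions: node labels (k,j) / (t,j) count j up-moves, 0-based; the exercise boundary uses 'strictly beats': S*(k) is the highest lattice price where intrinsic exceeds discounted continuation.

price = 11.6305
boundary = - - - 74.3817 63.0701 74.3817
tree:
11.6305
17.9616 5.4414
26.8073 9.3604 1.5632
38.3483 15.6761 3.1262 0.0000
49.6599 25.2630 6.2523 0.0000 0.0000
59.2514 38.3483 12.5043 0.0000 0.0000 0.0000
67.3842 49.6599 25.0078 0.0000 0.0000 0.0000 0.0000

Δt=0.13867  u=1.17935  d=0.84792  q=0.49336  discount=0.98691
step 6 (expiry): payoffs max(K−S,0) = 67.3842 49.6599 25.0078 0.0000 0.0000 0.0000 0.0000
step 5: (k=5,j=0): S=53.4786, K−S=59.2514, hold=57.8724 ⇒ V=59.2514 exercise | (k=5,j=1): S=74.3817, K−S=38.3483, hold=37.0069 ⇒ V=38.3483 exercise | (k=5,j=2): S=103.4552, K−S=9.2748, hold=12.5043 ⇒ V=12.5043 continue | (k=5,j=3): S=143.8926, K−S=0.0000, hold=0.0000 ⇒ V=0.0000 continue | (k=5,j=4): S=200.1357, K−S=0.0000, hold=0.0000 ⇒ V=0.0000 continue | (k=5,j=5): S=278.3625, K−S=0.0000, hold=0.0000 ⇒ V=0.0000 continue  boundary S*=74.3817
step 4: (k=4,j=0): S=63.0701, K−S=49.6599, hold=48.2982 ⇒ V=49.6599 exercise | (k=4,j=1): S=87.7222, K−S=25.0078, hold=25.2630 ⇒ V=25.2630 continue | (k=4,j=2): S=122.0100, K−S=0.0000, hold=6.2523 ⇒ V=6.2523 continue | (k=4,j=3): S=169.6999, K−S=0.0000, hold=0.0000 ⇒ V=0.0000 continue | (k=4,j=4): S=236.0302, K−S=0.0000, hold=0.0000 ⇒ V=0.0000 continue  boundary S*=63.0701
step 3: (k=3,j=0): S=74.3817, K−S=38.3483, hold=37.1312 ⇒ V=38.3483 exercise | (k=3,j=1): S=103.4552, K−S=9.2748, hold=15.6761 ⇒ V=15.6761 continue | (k=3,j=2): S=143.8926, K−S=0.0000, hold=3.1262 ⇒ V=3.1262 continue | (k=3,j=3): S=200.1357, K−S=0.0000, hold=0.0000 ⇒ V=0.0000 continue  boundary S*=74.3817
step 2: (k=2,j=0): S=87.7222, K−S=25.0078, hold=26.8073 ⇒ V=26.8073 continue | (k=2,j=1): S=122.0100, K−S=0.0000, hold=9.3604 ⇒ V=9.3604 continue | (k=2,j=2): S=169.6999, K−S=0.0000, hold=1.5632 ⇒ V=1.5632 continue  boundary S*=-
step 1: (k=1,j=0): S=103.4552, K−S=9.2748, hold=17.9616 ⇒ V=17.9616 continue | (k=1,j=1): S=143.8926, K−S=0.0000, hold=5.4414 ⇒ V=5.4414 continue  boundary S*=-
step 0: (k=0,j=0): S=122.0100, K−S=0.0000, hold=11.6305 ⇒ V=11.6305 continue  boundary S*=-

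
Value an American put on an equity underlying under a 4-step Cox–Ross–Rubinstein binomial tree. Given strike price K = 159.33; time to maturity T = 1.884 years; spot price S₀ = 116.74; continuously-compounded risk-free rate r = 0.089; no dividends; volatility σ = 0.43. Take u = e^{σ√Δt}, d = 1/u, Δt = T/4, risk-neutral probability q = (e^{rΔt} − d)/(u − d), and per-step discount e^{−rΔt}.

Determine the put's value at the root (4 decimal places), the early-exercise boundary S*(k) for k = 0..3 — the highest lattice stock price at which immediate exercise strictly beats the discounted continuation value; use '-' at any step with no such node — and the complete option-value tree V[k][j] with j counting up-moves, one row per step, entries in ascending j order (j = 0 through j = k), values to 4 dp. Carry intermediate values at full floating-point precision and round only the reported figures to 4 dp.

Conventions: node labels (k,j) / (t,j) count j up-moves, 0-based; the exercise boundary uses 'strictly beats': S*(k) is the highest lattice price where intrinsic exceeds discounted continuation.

Δt=0.47100, u=1.34327, d=0.74445, q=0.49825, disc=e^(-rΔt)=0.95895
k=4 terminal: V=max(K-S,0) → 123.4736 94.6316 42.5900 0.0000 0.0000
k=3: j=0 S=48.1648 intr=111.1652 cont=104.6242 V=111.1652[EX]; j=1 S=86.9074 intr=72.4226 cont=65.8817 V=72.4226[EX]; j=2 S=156.8133 intr=2.5167 cont=20.4925 V=20.4925[hold]; j=3 S=282.9497 intr=0.0000 cont=0.0000 V=0.0000[hold]  S*(3)=86.9074
k=2: j=0 S=64.6984 intr=94.6316 cont=88.0907 V=94.6316[EX]; j=1 S=116.7400 intr=42.5900 cont=44.6377 V=44.6377[hold]; j=2 S=210.6425 intr=0.0000 cont=9.8601 V=9.8601[hold]  S*(2)=64.6984
k=1: j=0 S=86.9074 intr=72.4226 cont=66.8601 V=72.4226[EX]; j=1 S=156.8133 intr=2.5167 cont=26.1888 V=26.1888[hold]  S*(1)=86.9074
k=0: j=0 S=116.7400 intr=42.5900 cont=47.3594 V=47.3594[hold]  S*(0)=-

price = 47.3594
boundary = - 86.9074 64.6984 86.9074
tree:
47.3594
72.4226 26.1888
94.6316 44.6377 9.8601
111.1652 72.4226 20.4925 0.0000
123.4736 94.6316 42.5900 0.0000 0.0000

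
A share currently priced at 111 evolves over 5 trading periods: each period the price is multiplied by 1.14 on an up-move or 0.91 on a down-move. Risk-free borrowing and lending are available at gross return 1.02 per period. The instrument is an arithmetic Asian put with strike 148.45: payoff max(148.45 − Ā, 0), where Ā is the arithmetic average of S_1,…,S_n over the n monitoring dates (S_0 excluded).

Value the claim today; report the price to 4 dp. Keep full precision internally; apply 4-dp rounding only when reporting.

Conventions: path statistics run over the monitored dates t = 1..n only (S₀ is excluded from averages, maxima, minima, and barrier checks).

price = 28.4692

With p* = (R−d)/(u−d) = 0.4783, sum probability × payoff across the paths and divide by R^5.
Enumerate all 2^5 = 32 price paths (U = up ×1.14, D = down ×0.91); each path with k up-moves has probability p*^k·(1−p*)^(5−k).
DDDDD: Ā=84.3923, payoff=64.0577, prob=0.038660
UDDDD: Ā=105.7222, payoff=42.7278, prob=0.035439
DUDDD: Ā=100.6162, payoff=47.8338, prob=0.035439
UUDDD: Ā=126.0466, payoff=22.4034, prob=0.032486
DDUDD: Ā=95.9697, payoff=52.4803, prob=0.035439
UDUDD: Ā=120.2258, payoff=28.2242, prob=0.032486
DUUDD: Ā=115.1198, payoff=33.3302, prob=0.032486
UUUDD: Ā=144.2160, payoff=4.2340, prob=0.029778
DDDUD: Ā=91.7414, payoff=56.7086, prob=0.035439
UDDUD: Ā=114.9288, payoff=33.5212, prob=0.032486
DUDUD: Ā=109.8228, payoff=38.6272, prob=0.032486
UUDUD: Ā=137.5802, payoff=10.8698, prob=0.029778
DDUUD: Ā=105.1764, payoff=43.2736, prob=0.032486
UDUUD: Ā=131.7594, payoff=16.6906, prob=0.029778
DUUUD: Ā=126.6534, payoff=21.7966, prob=0.029778
UUUUD: Ā=158.6647, payoff=0.0000, prob=0.027297
DDDDU: Ā=87.8937, payoff=60.5563, prob=0.035439
UDDDU: Ā=110.1086, payoff=38.3414, prob=0.032486
DUDDU: Ā=105.0026, payoff=43.4474, prob=0.032486
UUDDU: Ā=131.5417, payoff=16.9083, prob=0.029778
DDUDU: Ā=100.3561, payoff=48.0939, prob=0.032486
UDUDU: Ā=125.7208, payoff=22.7292, prob=0.029778
DUUDU: Ā=120.6148, payoff=27.8352, prob=0.029778
UUUDU: Ā=151.0999, payoff=0.0000, prob=0.027297
DDDUU: Ā=96.1278, payoff=52.3222, prob=0.032486
UDDUU: Ā=120.4239, payoff=28.0261, prob=0.029778
DUDUU: Ā=115.3179, payoff=33.1321, prob=0.029778
UUDUU: Ā=144.4642, payoff=3.9858, prob=0.027297
DDUUU: Ā=110.6714, payoff=37.7786, prob=0.029778
UDUUU: Ā=138.6433, payoff=9.8067, prob=0.027297
DUUUU: Ā=133.5373, payoff=14.9127, prob=0.027297
UUUUU: Ā=167.2885, payoff=0.0000, prob=0.025022
Price = Σ prob·payoff / R^5 = 31.432258 / 1.104081 = 28.4692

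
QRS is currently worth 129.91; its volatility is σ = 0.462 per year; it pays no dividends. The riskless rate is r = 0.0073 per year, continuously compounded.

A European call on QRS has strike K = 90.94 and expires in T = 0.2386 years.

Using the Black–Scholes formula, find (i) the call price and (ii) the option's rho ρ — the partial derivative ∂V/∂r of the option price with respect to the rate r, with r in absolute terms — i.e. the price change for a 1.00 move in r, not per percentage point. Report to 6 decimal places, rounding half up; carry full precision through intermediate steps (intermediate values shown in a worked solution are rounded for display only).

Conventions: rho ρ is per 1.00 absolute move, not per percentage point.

σ√T = 0.462·√0.2386 = 0.225672
d₁ = (ln(S/K) + (r+σ²/2)T) / (σ√T) = (ln(129.91/90.94) + (0.0073+0.462²/2)·0.2386) / 0.225672 = (0.356642 + 0.027206) / 0.225672 = 1.700911
d₂ = d₁ − σ√T = 1.700911 − 0.225672 = 1.475239
e^{−rT} = 0.998260
N(d₁) = 0.955520,  N(d₂) = 0.929926
Call price V = S·N(d₁) − K·e^{−rT}·N(d₂) = 124.131625 − 84.420293 = 39.711332
ρ = K·T·e^{−rT}·N(d₂) = 20.142682

price = 39.711332
ρ = 20.142682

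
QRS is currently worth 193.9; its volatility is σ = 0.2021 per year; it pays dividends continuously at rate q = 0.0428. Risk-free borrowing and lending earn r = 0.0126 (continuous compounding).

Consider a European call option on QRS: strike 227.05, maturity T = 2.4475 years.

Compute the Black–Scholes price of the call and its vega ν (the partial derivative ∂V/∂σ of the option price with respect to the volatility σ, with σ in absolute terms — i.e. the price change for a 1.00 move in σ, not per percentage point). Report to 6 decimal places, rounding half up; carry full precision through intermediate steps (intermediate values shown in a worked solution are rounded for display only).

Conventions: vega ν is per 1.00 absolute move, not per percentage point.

σ√T = 0.2021·√2.4475 = 0.316175
d₁ = (ln(S/K) + (r−q+σ²/2)T) / (σ√T) = (ln(193.9/227.05) + (0.0126−0.0428+0.2021²/2)·2.4475) / 0.316175 = (-0.157828 − 0.023931) / 0.316175 = -0.574868
d₂ = d₁ − σ√T = -0.574868 − 0.316175 = -0.891043
e^{−rT} = 0.969632
e^{−qT} = 0.900547
N(d₁) = 0.282690,  N(d₂) = 0.186453
Call price V = S·e^{−qT}·N(d₁) − K·e^{−rT}·N(d₂) = 49.362280 − 41.048580 = 8.313699
φ(d₁) = (1/√(2π))·e^{−d₁²/2} = 0.338181
ν = S·e^{−qT}·φ(d₁)·√T = 92.383477

price = 8.313699
ν = 92.383477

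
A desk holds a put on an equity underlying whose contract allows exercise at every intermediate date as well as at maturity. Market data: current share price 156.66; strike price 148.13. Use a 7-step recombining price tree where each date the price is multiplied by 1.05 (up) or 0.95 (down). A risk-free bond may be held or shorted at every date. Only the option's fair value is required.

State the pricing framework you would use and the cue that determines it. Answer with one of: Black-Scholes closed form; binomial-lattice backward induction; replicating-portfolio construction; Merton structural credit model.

framework: binomial-lattice backward induction

Key observation: the defining feature is the embedded early-exercise option across 7 discrete dates on the spot-156.66 tree; pricing the strike-148.13 put means working backward with an exercise test at every node.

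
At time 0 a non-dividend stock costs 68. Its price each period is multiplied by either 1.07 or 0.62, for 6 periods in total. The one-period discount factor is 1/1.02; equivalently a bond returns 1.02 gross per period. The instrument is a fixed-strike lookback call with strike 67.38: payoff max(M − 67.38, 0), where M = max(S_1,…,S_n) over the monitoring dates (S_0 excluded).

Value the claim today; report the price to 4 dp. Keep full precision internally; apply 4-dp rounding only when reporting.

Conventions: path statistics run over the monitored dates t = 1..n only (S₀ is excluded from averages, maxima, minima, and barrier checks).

price = 20.4499

Set p* = 0.8889 (from d < R < u); the path-dependent value is the discounted p*-expectation over all price paths.
Enumerate all 2^6 = 64 price paths (U = up ×1.07, D = down ×0.62); each path with k up-moves has probability p*^k·(1−p*)^(6−k).
DDDDDD: M=42.1600, payoff=0.0000, prob=0.000002
UDDDDD: M=72.7600, payoff=5.3800, prob=0.000015
DUDDDD: M=45.1112, payoff=0.0000, prob=0.000015
UUDDDD: M=77.8532, payoff=10.4732, prob=0.000120
DDUDDD: M=42.1600, payoff=0.0000, prob=0.000015
UDUDDD: M=72.7600, payoff=5.3800, prob=0.000120
DUUDDD: M=48.2690, payoff=0.0000, prob=0.000120
UUUDDD: M=83.3029, payoff=15.9229, prob=0.000963
DDDUDD: M=42.1600, payoff=0.0000, prob=0.000015
UDDUDD: M=72.7600, payoff=5.3800, prob=0.000120
DUDUDD: M=45.1112, payoff=0.0000, prob=0.000120
UUDUDD: M=77.8532, payoff=10.4732, prob=0.000963
DDUUDD: M=42.1600, payoff=0.0000, prob=0.000120
UDUUDD: M=72.7600, payoff=5.3800, prob=0.000963
DUUUDD: M=51.6478, payoff=0.0000, prob=0.000963
UUUUDD: M=89.1341, payoff=21.7541, prob=0.007707
DDDDUD: M=42.1600, payoff=0.0000, prob=0.000015
UDDDUD: M=72.7600, payoff=5.3800, prob=0.000120
DUDDUD: M=45.1112, payoff=0.0000, prob=0.000120
UUDDUD: M=77.8532, payoff=10.4732, prob=0.000963
DDUDUD: M=42.1600, payoff=0.0000, prob=0.000120
UDUDUD: M=72.7600, payoff=5.3800, prob=0.000963
DUUDUD: M=48.2690, payoff=0.0000, prob=0.000963
UUUDUD: M=83.3029, payoff=15.9229, prob=0.007707
DDDUUD: M=42.1600, payoff=0.0000, prob=0.000120
UDDUUD: M=72.7600, payoff=5.3800, prob=0.000963
DUDUUD: M=45.1112, payoff=0.0000, prob=0.000963
UUDUUD: M=77.8532, payoff=10.4732, prob=0.007707
DDUUUD: M=42.1600, payoff=0.0000, prob=0.000963
UDUUUD: M=72.7600, payoff=5.3800, prob=0.007707
DUUUUD: M=55.2632, payoff=0.0000, prob=0.007707
UUUUUD: M=95.3735, payoff=27.9935, prob=0.061659
DDDDDU: M=42.1600, payoff=0.0000, prob=0.000015
UDDDDU: M=72.7600, payoff=5.3800, prob=0.000120
DUDDDU: M=45.1112, payoff=0.0000, prob=0.000120
UUDDDU: M=77.8532, payoff=10.4732, prob=0.000963
DDUDDU: M=42.1600, payoff=0.0000, prob=0.000120
UDUDDU: M=72.7600, payoff=5.3800, prob=0.000963
DUUDDU: M=48.2690, payoff=0.0000, prob=0.000963
UUUDDU: M=83.3029, payoff=15.9229, prob=0.007707
DDDUDU: M=42.1600, payoff=0.0000, prob=0.000120
UDDUDU: M=72.7600, payoff=5.3800, prob=0.000963
DUDUDU: M=45.1112, payoff=0.0000, prob=0.000963
UUDUDU: M=77.8532, payoff=10.4732, prob=0.007707
DDUUDU: M=42.1600, payoff=0.0000, prob=0.000963
UDUUDU: M=72.7600, payoff=5.3800, prob=0.007707
DUUUDU: M=51.6478, payoff=0.0000, prob=0.007707
UUUUDU: M=89.1341, payoff=21.7541, prob=0.061659
DDDDUU: M=42.1600, payoff=0.0000, prob=0.000120
UDDDUU: M=72.7600, payoff=5.3800, prob=0.000963
DUDDUU: M=45.1112, payoff=0.0000, prob=0.000963
UUDDUU: M=77.8532, payoff=10.4732, prob=0.007707
DDUDUU: M=42.1600, payoff=0.0000, prob=0.000963
UDUDUU: M=72.7600, payoff=5.3800, prob=0.007707
DUUDUU: M=48.2690, payoff=0.0000, prob=0.007707
UUUDUU: M=83.3029, payoff=15.9229, prob=0.061659
DDDUUU: M=42.1600, payoff=0.0000, prob=0.000963
UDDUUU: M=72.7600, payoff=5.3800, prob=0.007707
DUDUUU: M=45.1112, payoff=0.0000, prob=0.007707
UUDUUU: M=77.8532, payoff=10.4732, prob=0.061659
DDUUUU: M=42.1600, payoff=0.0000, prob=0.007707
UDUUUU: M=72.7600, payoff=5.3800, prob=0.061659
DUUUUU: M=59.1316, payoff=0.0000, prob=0.061659
UUUUUU: M=102.0497, payoff=34.6697, prob=0.493270
Price = Σ prob·payoff / R^6 = 23.029948 / 1.126162 = 20.4499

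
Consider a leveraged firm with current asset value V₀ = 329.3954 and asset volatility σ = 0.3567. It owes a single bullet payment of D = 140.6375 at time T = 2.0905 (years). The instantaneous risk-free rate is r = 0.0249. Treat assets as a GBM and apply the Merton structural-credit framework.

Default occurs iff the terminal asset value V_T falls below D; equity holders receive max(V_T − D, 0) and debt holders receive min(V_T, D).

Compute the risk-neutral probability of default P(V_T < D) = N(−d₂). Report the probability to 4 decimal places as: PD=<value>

Equity is a call on the firm's assets struck at D = 140.6375:
d₁ = [ln(V₀/D) + (r + σ²/2)T] / (σ√T)
   = [ln(329.3954/140.6375) + (0.0249 + 0.5·0.3567²)·2.0905] / (0.3567·√2.0905)
   = [0.851073 + 0.185046] / 0.515737 = 2.009007
d₂ = d₁ − σ√T = 2.009007 − 0.515737 = 1.493270
risk-neutral PD = N(−d₂) = N(-1.493270) = 0.067683

PD=0.0677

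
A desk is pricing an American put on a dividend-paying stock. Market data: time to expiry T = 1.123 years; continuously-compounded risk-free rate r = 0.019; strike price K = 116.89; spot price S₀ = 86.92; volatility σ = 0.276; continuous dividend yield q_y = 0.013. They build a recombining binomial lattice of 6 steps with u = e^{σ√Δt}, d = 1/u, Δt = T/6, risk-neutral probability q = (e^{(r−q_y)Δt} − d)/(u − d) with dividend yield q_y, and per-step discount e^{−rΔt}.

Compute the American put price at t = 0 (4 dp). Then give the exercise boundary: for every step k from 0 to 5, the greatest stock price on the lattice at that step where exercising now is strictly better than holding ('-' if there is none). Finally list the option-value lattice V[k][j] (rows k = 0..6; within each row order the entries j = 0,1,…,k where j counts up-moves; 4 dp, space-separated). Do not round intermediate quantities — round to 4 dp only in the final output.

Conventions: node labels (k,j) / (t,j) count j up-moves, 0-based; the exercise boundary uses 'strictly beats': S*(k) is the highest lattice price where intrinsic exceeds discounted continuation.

price = 31.7206
boundary = - - 68.4551 77.1370 86.9200 97.9438
tree:
31.7206
39.9198 22.8918
48.4349 30.8032 14.3150
56.1397 39.7530 21.1376 6.8781
62.9772 48.4349 29.9700 11.5292 1.7864
69.0452 56.1397 39.7530 18.9462 3.4139 0.0000
74.4302 62.9772 48.4349 29.9700 6.5244 0.0000 0.0000

Δt=0.18717  u=1.12683  d=0.88745  q=0.47488  discount=0.99645
step 6 (expiry): payoffs max(K−S,0) = 74.4302 62.9772 48.4349 29.9700 6.5244 0.0000 0.0000
step 5: (k=5,j=0): S=47.8448, K−S=69.0452, hold=68.7466 ⇒ V=69.0452 exercise | (k=5,j=1): S=60.7503, K−S=56.1397, hold=55.8724 ⇒ V=56.1397 exercise | (k=5,j=2): S=77.1370, K−S=39.7530, hold=39.5255 ⇒ V=39.7530 exercise | (k=5,j=3): S=97.9438, K−S=18.9462, hold=18.7693 ⇒ V=18.9462 exercise | (k=5,j=4): S=124.3629, K−S=0.0000, hold=3.4139 ⇒ V=3.4139 continue | (k=5,j=5): S=157.9083, K−S=0.0000, hold=0.0000 ⇒ V=0.0000 continue  boundary S*=97.9438
step 4: (k=4,j=0): S=53.9128, K−S=62.9772, hold=62.6933 ⇒ V=62.9772 exercise | (k=4,j=1): S=68.4551, K−S=48.4349, hold=48.1863 ⇒ V=48.4349 exercise | (k=4,j=2): S=86.9200, K−S=29.9700, hold=29.7663 ⇒ V=29.9700 exercise | (k=4,j=3): S=110.3656, K−S=6.5244, hold=11.5292 ⇒ V=11.5292 continue | (k=4,j=4): S=140.1354, K−S=0.0000, hold=1.7864 ⇒ V=1.7864 continue  boundary S*=86.9200
step 3: (k=3,j=0): S=60.7503, K−S=56.1397, hold=55.8724 ⇒ V=56.1397 exercise | (k=3,j=1): S=77.1370, K−S=39.7530, hold=39.5255 ⇒ V=39.7530 exercise | (k=3,j=2): S=97.9438, K−S=18.9462, hold=21.1376 ⇒ V=21.1376 continue | (k=3,j=3): S=124.3629, K−S=0.0000, hold=6.8781 ⇒ V=6.8781 continue  boundary S*=77.1370
step 2: (k=2,j=0): S=68.4551, K−S=48.4349, hold=48.1863 ⇒ V=48.4349 exercise | (k=2,j=1): S=86.9200, K−S=29.9700, hold=30.8032 ⇒ V=30.8032 continue | (k=2,j=2): S=110.3656, K−S=6.5244, hold=14.3150 ⇒ V=14.3150 continue  boundary S*=68.4551
step 1: (k=1,j=0): S=77.1370, K−S=39.7530, hold=39.9198 ⇒ V=39.9198 continue | (k=1,j=1): S=97.9438, K−S=18.9462, hold=22.8918 ⇒ V=22.8918 continue  boundary S*=-
step 0: (k=0,j=0): S=86.9200, K−S=29.9700, hold=31.7206 ⇒ V=31.7206 continue  boundary S*=-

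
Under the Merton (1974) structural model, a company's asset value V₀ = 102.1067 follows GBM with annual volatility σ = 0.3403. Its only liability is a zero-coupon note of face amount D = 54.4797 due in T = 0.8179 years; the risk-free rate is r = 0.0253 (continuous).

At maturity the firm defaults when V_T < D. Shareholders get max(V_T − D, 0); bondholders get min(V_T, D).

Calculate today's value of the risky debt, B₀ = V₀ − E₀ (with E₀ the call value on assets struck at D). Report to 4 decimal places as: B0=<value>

Equity is a call on the firm's assets struck at D = 54.4797:
d₁ = [ln(V₀/D) + (r + σ²/2)T] / (σ√T)
   = [ln(102.1067/54.4797) + (0.0253 + 0.5·0.3403²)·0.8179] / (0.3403·√0.8179)
   = [0.628190 + 0.068051] / 0.307760 = 2.262287
d₂ = d₁ − σ√T = 2.262287 − 0.307760 = 1.954527
N(d₁) = 0.988160,  N(d₂) = 0.974681,  e^(−rT) = 0.979520
E₀ = V₀·N(d₁) − D·e^(−rT)·N(d₂)
   = 102.1067·0.988160 − 54.4797·0.979520·0.974681 = 48.884977
B₀ = V₀ − E₀ = 102.1067 − 48.884977 = 53.221723

B0=53.2217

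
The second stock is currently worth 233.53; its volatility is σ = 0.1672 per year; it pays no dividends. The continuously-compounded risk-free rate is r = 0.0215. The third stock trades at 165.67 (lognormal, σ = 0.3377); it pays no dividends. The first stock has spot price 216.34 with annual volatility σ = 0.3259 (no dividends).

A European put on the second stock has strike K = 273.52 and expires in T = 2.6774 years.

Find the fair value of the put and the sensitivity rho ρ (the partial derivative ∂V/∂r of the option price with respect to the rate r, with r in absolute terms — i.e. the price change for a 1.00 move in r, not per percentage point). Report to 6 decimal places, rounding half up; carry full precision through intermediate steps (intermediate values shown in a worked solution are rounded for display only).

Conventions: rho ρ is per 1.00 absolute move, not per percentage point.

price = 40.869352
ρ = -479.053615

σ√T = 0.1672·√2.6774 = 0.273585
d₁ = (ln(S/K) + (r+σ²/2)T) / (σ√T) = (ln(233.53/273.52) + (0.0215+0.1672²/2)·2.6774) / 0.273585 = (-0.158064 + 0.094989) / 0.273585 = -0.230552
d₂ = d₁ − σ√T = -0.230552 − 0.273585 = -0.504137
e^{−rT} = 0.944061
N(−d₁) = 0.591169,  N(−d₂) = 0.692918
Put price V = K·e^{−rT}·N(−d₂) − S·N(−d₁) = 178.924933 − 138.055581 = 40.869352
ρ = −K·T·e^{−rT}·N(−d₂) = -479.053615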